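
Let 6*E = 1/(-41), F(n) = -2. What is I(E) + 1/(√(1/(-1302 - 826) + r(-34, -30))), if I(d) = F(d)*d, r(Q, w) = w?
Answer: 1/123 - 4*I*√8490853/63841 ≈ 0.0081301 - 0.18257*I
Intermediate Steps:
E = -1/246 (E = (1/(-41))/6 = (1*(-1/41))/6 = (⅙)*(-1/41) = -1/246 ≈ -0.0040650)
I(d) = -2*d
I(E) + 1/(√(1/(-1302 - 826) + r(-34, -30))) = -2*(-1/246) + 1/(√(1/(-1302 - 826) - 30)) = 1/123 + 1/(√(1/(-2128) - 30)) = 1/123 + 1/(√(-1/2128 - 30)) = 1/123 + 1/(√(-63841/2128)) = 1/123 + 1/(I*√8490853/532) = 1/123 - 4*I*√8490853/63841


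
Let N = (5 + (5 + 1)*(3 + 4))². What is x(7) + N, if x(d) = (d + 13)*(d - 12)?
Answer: 2109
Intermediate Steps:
x(d) = (-12 + d)*(13 + d) (x(d) = (13 + d)*(-12 + d) = (-12 + d)*(13 + d))
N = 2209 (N = (5 + 6*7)² = (5 + 42)² = 47² = 2209)
x(7) + N = (-156 + 7 + 7²) + 2209 = (-156 + 7 + 49) + 2209 = -100 + 2209 = 2109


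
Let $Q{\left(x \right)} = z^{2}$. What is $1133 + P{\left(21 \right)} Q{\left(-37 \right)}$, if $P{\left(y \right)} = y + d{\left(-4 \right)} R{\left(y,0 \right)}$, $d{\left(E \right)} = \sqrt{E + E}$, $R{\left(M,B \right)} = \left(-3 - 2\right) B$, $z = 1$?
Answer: $1154$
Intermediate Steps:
$R{\left(M,B \right)} = - 5 B$
$d{\left(E \right)} = \sqrt{2} \sqrt{E}$ ($d{\left(E \right)} = \sqrt{2 E} = \sqrt{2} \sqrt{E}$)
$P{\left(y \right)} = y$ ($P{\left(y \right)} = y + \sqrt{2} \sqrt{-4} \left(\left(-5\right) 0\right) = y + \sqrt{2} \cdot 2 i 0 = y + 2 i \sqrt{2} \cdot 0 = y + 0 = y$)
$Q{\left(x \right)} = 1$ ($Q{\left(x \right)} = 1^{2} = 1$)
$1133 + P{\left(21 \right)} Q{\left(-37 \right)} = 1133 + 21 \cdot 1 = 1133 + 21 = 1154$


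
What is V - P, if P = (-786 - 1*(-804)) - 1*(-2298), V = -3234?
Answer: -5550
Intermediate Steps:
P = 2316 (P = (-786 + 804) + 2298 = 18 + 2298 = 2316)
V - P = -3234 - 1*2316 = -3234 - 2316 = -5550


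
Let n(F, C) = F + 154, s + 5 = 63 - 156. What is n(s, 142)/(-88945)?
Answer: -56/88945 ≈ -0.00062960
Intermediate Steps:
s = -98 (s = -5 + (63 - 156) = -5 - 93 = -98)
n(F, C) = 154 + F
n(s, 142)/(-88945) = (154 - 98)/(-88945) = 56*(-1/88945) = -56/88945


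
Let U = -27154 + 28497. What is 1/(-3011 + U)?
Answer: -1/1668 ≈ -0.00059952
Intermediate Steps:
U = 1343
1/(-3011 + U) = 1/(-3011 + 1343) = 1/(-1668) = -1/1668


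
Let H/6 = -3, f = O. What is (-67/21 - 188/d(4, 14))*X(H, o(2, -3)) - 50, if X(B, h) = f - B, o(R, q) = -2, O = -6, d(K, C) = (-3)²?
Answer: -7118/21 ≈ -338.95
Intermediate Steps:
d(K, C) = 9
f = -6
H = -18 (H = 6*(-3) = -18)
X(B, h) = -6 - B
(-67/21 - 188/d(4, 14))*X(H, o(2, -3)) - 50 = (-67/21 - 188/9)*(-6 - 1*(-18)) - 50 = (-67*1/21 - 188*⅑)*(-6 + 18) - 50 = (-67/21 - 188/9)*12 - 50 = -1517/63*12 - 50 = -6068/21 - 50 = -7118/21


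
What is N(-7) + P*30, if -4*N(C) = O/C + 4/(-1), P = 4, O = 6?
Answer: 1697/14 ≈ 121.21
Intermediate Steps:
N(C) = 1 - 3/(2*C) (N(C) = -(6/C + 4/(-1))/4 = -(6/C + 4*(-1))/4 = -(6/C - 4)/4 = -(-4 + 6/C)/4 = 1 - 3/(2*C))
N(-7) + P*30 = (-3/2 - 7)/(-7) + 4*30 = -⅐*(-17/2) + 120 = 17/14 + 120 = 1697/14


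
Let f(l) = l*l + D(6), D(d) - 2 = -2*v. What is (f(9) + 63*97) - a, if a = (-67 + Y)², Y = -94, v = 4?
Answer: -19735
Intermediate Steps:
a = 25921 (a = (-67 - 94)² = (-161)² = 25921)
D(d) = -6 (D(d) = 2 - 2*4 = 2 - 8 = -6)
f(l) = -6 + l² (f(l) = l*l - 6 = l² - 6 = -6 + l²)
(f(9) + 63*97) - a = ((-6 + 9²) + 63*97) - 1*25921 = ((-6 + 81) + 6111) - 25921 = (75 + 6111) - 25921 = 6186 - 25921 = -19735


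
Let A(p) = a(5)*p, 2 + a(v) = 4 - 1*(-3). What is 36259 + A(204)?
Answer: 37279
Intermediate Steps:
a(v) = 5 (a(v) = -2 + (4 - 1*(-3)) = -2 + (4 + 3) = -2 + 7 = 5)
A(p) = 5*p
36259 + A(204) = 36259 + 5*204 = 36259 + 1020 = 37279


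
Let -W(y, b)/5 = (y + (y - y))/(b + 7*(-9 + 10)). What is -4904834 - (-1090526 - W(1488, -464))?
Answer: -1743131316/457 ≈ -3.8143e+6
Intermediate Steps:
W(y, b) = -5*y/(7 + b) (W(y, b) = -5*(y + (y - y))/(b + 7*(-9 + 10)) = -5*(y + 0)/(b + 7*1) = -5*y/(b + 7) = -5*y/(7 + b))
-4904834 - (-1090526 - W(1488, -464)) = -4904834 - (-1090526 - (-5)*1488/(7 - 464)) = -4904834 - (-1090526 - (-5)*1488/(-457)) = -4904834 - (-1090526 - (-5)*1488*(-1)/457) = -4904834 - (-1090526 - 1*7440/457) = -4904834 - (-1090526 - 7440/457) = -4904834 - 1*(-498377822/457) = -4904834 + 498377822/457 = -1743131316/457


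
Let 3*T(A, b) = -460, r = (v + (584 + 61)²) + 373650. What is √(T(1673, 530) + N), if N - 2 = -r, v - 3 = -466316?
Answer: 2*I*√727905/3 ≈ 568.78*I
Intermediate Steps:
v = -466313 (v = 3 - 466316 = -466313)
r = 323362 (r = (-466313 + (584 + 61)²) + 373650 = (-466313 + 645²) + 373650 = (-466313 + 416025) + 373650 = -50288 + 373650 = 323362)
T(A, b) = -460/3 (T(A, b) = (⅓)*(-460) = -460/3)
N = -323360 (N = 2 - 1*323362 = 2 - 323362 = -323360)
√(T(1673, 530) + N) = √(-460/3 - 323360) = √(-970540/3) = 2*I*√727905/3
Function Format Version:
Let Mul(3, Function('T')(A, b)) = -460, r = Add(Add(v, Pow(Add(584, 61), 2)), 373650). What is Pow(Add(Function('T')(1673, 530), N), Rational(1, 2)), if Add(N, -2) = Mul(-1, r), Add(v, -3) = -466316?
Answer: Mul(Rational(2, 3), I, Pow(727905, Rational(1, 2))) ≈ Mul(568.78, I)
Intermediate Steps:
v = -466313 (v = Add(3, -466316) = -466313)
r = 323362 (r = Add(Add(-466313, Pow(Add(584, 61), 2)), 373650) = Add(Add(-466313, Pow(645, 2)), 373650) = Add(Add(-466313, 416025), 373650) = Add(-50288, 373650) = 323362)
Function('T')(A, b) = Rational(-460, 3) (Function('T')(A, b) = Mul(Rational(1, 3), -460) = Rational(-460, 3))
N = -323360 (N = Add(2, Mul(-1, 323362)) = Add(2, -323362) = -323360)
Pow(Add(Function('T')(1673, 530), N), Rational(1, 2)) = Pow(Add(Rational(-460, 3), -323360), Rational(1, 2)) = Pow(Rational(-970540, 3), Rational(1, 2)) = Mul(Rational(2, 3), I, Pow(727905, Rational(1, 2)))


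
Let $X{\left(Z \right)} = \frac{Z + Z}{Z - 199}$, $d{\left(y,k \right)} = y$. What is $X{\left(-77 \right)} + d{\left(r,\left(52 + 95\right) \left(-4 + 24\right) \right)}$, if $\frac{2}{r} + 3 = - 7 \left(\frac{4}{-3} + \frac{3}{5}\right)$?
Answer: $\frac{1651}{1104} \approx 1.4955$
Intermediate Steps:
$r = \frac{15}{16}$ ($r = \frac{2}{-3 - 7 \left(\frac{4}{-3} + \frac{3}{5}\right)} = \frac{2}{-3 - 7 \left(4 \left(- \frac{1}{3}\right) + 3 \cdot \frac{1}{5}\right)} = \frac{2}{-3 - 7 \left(- \frac{4}{3} + \frac{3}{5}\right)} = \frac{2}{-3 - - \frac{77}{15}} = \frac{2}{-3 + \frac{77}{15}} = \frac{2}{\frac{32}{15}} = 2 \cdot \frac{15}{32} = \frac{15}{16} \approx 0.9375$)
$X{\left(Z \right)} = \frac{2 Z}{-199 + Z}$
$X{\left(-77 \right)} + d{\left(r,\left(52 + 95\right) \left(-4 + 24\right) \right)} = 2 \left(-77\right) \frac{1}{-199 - 77} + \frac{15}{16} = 2 \left(-77\right) \frac{1}{-276} + \frac{15}{16} = 2 \left(-77\right) \left(- \frac{1}{276}\right) + \frac{15}{16} = \frac{77}{138} + \frac{15}{16} = \frac{1651}{1104}$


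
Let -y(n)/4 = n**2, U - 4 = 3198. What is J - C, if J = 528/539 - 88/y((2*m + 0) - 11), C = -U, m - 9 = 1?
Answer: 12713704/3969 ≈ 3203.3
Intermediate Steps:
U = 3202 (U = 4 + 3198 = 3202)
m = 10 (m = 9 + 1 = 10)
y(n) = -4*n**2
C = -3202 (C = -1*3202 = -3202)
J = 4966/3969 (J = 528/539 - 88*(-1/(4*((2*10 + 0) - 11)**2)) = 528*(1/539) - 88*(-1/(4*((20 + 0) - 11)**2)) = 48/49 - 88*(-1/(4*(20 - 11)**2)) = 48/49 - 88/((-4*9**2)) = 48/49 - 88/((-4*81)) = 48/49 - 88/(-324) = 48/49 - 88*(-1/324) = 48/49 + 22/81 = 4966/3969 ≈ 1.2512)
J - C = 4966/3969 - 1*(-3202) = 4966/3969 + 3202 = 12713704/3969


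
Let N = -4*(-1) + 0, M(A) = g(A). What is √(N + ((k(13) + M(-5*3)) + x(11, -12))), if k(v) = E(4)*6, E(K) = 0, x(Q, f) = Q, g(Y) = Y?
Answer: 0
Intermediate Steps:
M(A) = A
N = 4 (N = 4 + 0 = 4)
k(v) = 0 (k(v) = 0*6 = 0)
√(N + ((k(13) + M(-5*3)) + x(11, -12))) = √(4 + ((0 - 5*3) + 11)) = √(4 + ((0 - 15) + 11)) = √(4 + (-15 + 11)) = √(4 - 4) = √0 = 0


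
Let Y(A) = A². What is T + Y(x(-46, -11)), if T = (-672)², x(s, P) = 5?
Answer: 451609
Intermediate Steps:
T = 451584
T + Y(x(-46, -11)) = 451584 + 5² = 451584 + 25 = 451609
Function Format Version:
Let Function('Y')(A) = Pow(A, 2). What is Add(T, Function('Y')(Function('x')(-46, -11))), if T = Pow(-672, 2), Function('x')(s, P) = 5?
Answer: 451609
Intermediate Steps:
T = 451584
Add(T, Function('Y')(Function('x')(-46, -11))) = Add(451584, Pow(5, 2)) = Add(451584, 25) = 451609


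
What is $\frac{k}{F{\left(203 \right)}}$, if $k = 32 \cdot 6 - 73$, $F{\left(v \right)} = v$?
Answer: $\frac{17}{29} \approx 0.58621$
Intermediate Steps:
$k = 119$ ($k = 192 - 73 = 119$)
$\frac{k}{F{\left(203 \right)}} = \frac{119}{203} = 119 \cdot \frac{1}{203} = \frac{17}{29}$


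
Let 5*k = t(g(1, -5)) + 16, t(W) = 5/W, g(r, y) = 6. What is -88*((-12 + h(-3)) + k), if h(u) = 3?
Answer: 7436/15 ≈ 495.73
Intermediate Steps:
k = 101/30 (k = (5/6 + 16)/5 = (1/5)*(101/6) = 101/30 ≈ 3.3667)
-88*((-12 + h(-3)) + k) = -88*((-12 + 3) + 101/30) = -88*(-9 + 101/30) = -88*(-169/30) = 7436/15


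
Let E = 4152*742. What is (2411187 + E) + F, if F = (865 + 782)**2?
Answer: 8204580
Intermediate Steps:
E = 3080784
F = 2712609 (F = 1647**2 = 2712609)
(2411187 + E) + F = (2411187 + 3080784) + 2712609 = 5491971 + 2712609 = 8204580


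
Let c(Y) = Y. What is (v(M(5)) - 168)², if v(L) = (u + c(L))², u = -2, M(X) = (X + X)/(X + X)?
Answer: 27889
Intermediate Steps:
M(X) = 1 (M(X) = (2*X)/((2*X)) = (2*X)*(1/(2*X)) = 1)
v(L) = (-2 + L)²
(v(M(5)) - 168)² = ((-2 + 1)² - 168)² = ((-1)² - 168)² = (1 - 168)² = (-167)² = 27889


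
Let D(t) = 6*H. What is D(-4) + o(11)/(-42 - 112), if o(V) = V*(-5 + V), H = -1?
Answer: -45/7 ≈ -6.4286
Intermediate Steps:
D(t) = -6 (D(t) = 6*(-1) = -6)
D(-4) + o(11)/(-42 - 112) = -6 + (11*(-5 + 11))/(-42 - 112) = -6 + (11*6)/(-154) = -6 - 1/154*66 = -6 - 3/7 = -45/7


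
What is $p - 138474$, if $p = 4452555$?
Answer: $4314081$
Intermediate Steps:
$p - 138474 = 4452555 - 138474 = 4314081$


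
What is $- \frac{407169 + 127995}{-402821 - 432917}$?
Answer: $\frac{267582}{417869} \approx 0.64035$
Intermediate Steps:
$- \frac{407169 + 127995}{-402821 - 432917} = - \frac{535164}{-835738} = - \frac{535164 \left(-1\right)}{835738} = \left(-1\right) \left(- \frac{267582}{417869}\right) = \frac{267582}{417869}$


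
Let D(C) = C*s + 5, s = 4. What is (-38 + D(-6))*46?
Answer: -2622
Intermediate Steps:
D(C) = 5 + 4*C (D(C) = C*4 + 5 = 4*C + 5 = 5 + 4*C)
(-38 + D(-6))*46 = (-38 + (5 + 4*(-6)))*46 = (-38 + (5 - 24))*46 = (-38 - 19)*46 = -57*46 = -2622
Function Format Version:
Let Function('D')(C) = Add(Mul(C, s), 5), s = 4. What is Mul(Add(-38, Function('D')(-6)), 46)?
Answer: -2622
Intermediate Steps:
Function('D')(C) = Add(5, Mul(4, C)) (Function('D')(C) = Add(Mul(C, 4), 5) = Add(Mul(4, C), 5) = Add(5, Mul(4, C)))
Mul(Add(-38, Function('D')(-6)), 46) = Mul(Add(-38, Add(5, Mul(4, -6))), 46) = Mul(Add(-38, Add(5, -24)), 46) = Mul(Add(-38, -19), 46) = Mul(-57, 46) = -2622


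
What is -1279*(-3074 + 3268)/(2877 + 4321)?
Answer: -124063/3599 ≈ -34.471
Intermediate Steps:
-1279*(-3074 + 3268)/(2877 + 4321) = -1279/(7198/194) = -1279/(7198*(1/194)) = -1279/3599/97 = -1279*97/3599 = -124063/3599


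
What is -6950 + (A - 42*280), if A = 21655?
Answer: 2945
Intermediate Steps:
-6950 + (A - 42*280) = -6950 + (21655 - 42*280) = -6950 + (21655 - 1*11760) = -6950 + (21655 - 11760) = -6950 + 9895 = 2945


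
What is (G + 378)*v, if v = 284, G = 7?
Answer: 109340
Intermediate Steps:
(G + 378)*v = (7 + 378)*284 = 385*284 = 109340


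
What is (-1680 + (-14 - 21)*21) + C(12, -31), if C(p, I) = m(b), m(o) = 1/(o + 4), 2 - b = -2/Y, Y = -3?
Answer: -38637/16 ≈ -2414.8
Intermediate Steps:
b = 4/3 (b = 2 - (-2)/(-3) = 2 - (-2)*(-1)/3 = 2 - 1*⅔ = 2 - ⅔ = 4/3 ≈ 1.3333)
m(o) = 1/(4 + o)
C(p, I) = 3/16 (C(p, I) = 1/(4 + 4/3) = 1/(16/3) = 3/16)
(-1680 + (-14 - 21)*21) + C(12, -31) = (-1680 + (-14 - 21)*21) + 3/16 = (-1680 - 35*21) + 3/16 = (-1680 - 735) + 3/16 = -2415 + 3/16 = -38637/16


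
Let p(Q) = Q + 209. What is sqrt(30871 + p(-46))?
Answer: sqrt(31034) ≈ 176.16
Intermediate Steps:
p(Q) = 209 + Q
sqrt(30871 + p(-46)) = sqrt(30871 + (209 - 46)) = sqrt(30871 + 163) = sqrt(31034)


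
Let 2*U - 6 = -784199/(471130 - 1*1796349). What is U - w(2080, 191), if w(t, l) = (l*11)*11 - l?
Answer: -60739303447/2650438 ≈ -22917.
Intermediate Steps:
U = 8735513/2650438 (U = 3 + (-784199/(471130 - 1*1796349))/2 = 3 + (-784199/(471130 - 1796349))/2 = 3 + (-784199/(-1325219))/2 = 3 + (-784199*(-1/1325219))/2 = 3 + (1/2)*(784199/1325219) = 3 + 784199/2650438 = 8735513/2650438 ≈ 3.2959)
w(t, l) = 120*l (w(t, l) = (11*l)*11 - l = 121*l - l = 120*l)
U - w(2080, 191) = 8735513/2650438 - 120*191 = 8735513/2650438 - 1*22920 = 8735513/2650438 - 22920 = -60739303447/2650438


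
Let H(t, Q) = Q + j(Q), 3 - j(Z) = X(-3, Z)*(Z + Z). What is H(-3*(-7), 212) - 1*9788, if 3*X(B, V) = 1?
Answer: -29143/3 ≈ -9714.3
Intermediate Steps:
X(B, V) = 1/3 (X(B, V) = (1/3)*1 = 1/3)
j(Z) = 3 - 2*Z/3 (j(Z) = 3 - (Z + Z)/3 = 3 - 2*Z/3)
H(t, Q) = 3 + Q/3 (H(t, Q) = Q + (3 - 2*Q/3) = 3 + Q/3)
H(-3*(-7), 212) - 1*9788 = (3 + (1/3)*212) - 1*9788 = (3 + 212/3) - 9788 = 221/3 - 9788 = -29143/3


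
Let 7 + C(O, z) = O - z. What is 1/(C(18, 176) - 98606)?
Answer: -1/98771 ≈ -1.0124e-5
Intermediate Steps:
C(O, z) = -7 + O - z (C(O, z) = -7 + (O - z) = -7 + O - z)
1/(C(18, 176) - 98606) = 1/((-7 + 18 - 1*176) - 98606) = 1/((-7 + 18 - 176) - 98606) = 1/(-165 - 98606) = 1/(-98771) = -1/98771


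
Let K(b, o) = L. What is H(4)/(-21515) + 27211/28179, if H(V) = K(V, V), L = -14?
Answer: 585839171/606271185 ≈ 0.96630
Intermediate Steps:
K(b, o) = -14
H(V) = -14
H(4)/(-21515) + 27211/28179 = -14/(-21515) + 27211/28179 = -14*(-1/21515) + 27211*(1/28179) = 14/21515 + 27211/28179 = 585839171/606271185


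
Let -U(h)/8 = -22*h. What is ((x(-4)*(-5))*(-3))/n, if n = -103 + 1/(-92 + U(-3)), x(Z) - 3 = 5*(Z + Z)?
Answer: 114700/21287 ≈ 5.3883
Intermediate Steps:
U(h) = 176*h (U(h) = -(-176)*h = 176*h)
x(Z) = 3 + 10*Z (x(Z) = 3 + 5*(Z + Z) = 3 + 5*(2*Z) = 3 + 10*Z)
n = -63861/620 (n = -103 + 1/(-92 + 176*(-3)) = -103 + 1/(-92 - 528) = -103 + 1/(-620) = -103 - 1/620 = -63861/620 ≈ -103.00)
((x(-4)*(-5))*(-3))/n = (((3 + 10*(-4))*(-5))*(-3))/(-63861/620) = (((3 - 40)*(-5))*(-3))*(-620/63861) = (-37*(-5)*(-3))*(-620/63861) = (185*(-3))*(-620/63861) = -555*(-620/63861) = 114700/21287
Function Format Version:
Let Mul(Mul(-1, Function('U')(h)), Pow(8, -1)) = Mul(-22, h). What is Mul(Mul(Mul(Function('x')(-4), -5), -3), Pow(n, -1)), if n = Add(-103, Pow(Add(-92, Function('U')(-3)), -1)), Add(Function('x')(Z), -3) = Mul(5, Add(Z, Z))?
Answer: Rational(114700, 21287) ≈ 5.3883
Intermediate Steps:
Function('U')(h) = Mul(176, h) (Function('U')(h) = Mul(-8, Mul(-22, h)) = Mul(176, h))
Function('x')(Z) = Add(3, Mul(10, Z)) (Function('x')(Z) = Add(3, Mul(5, Add(Z, Z))) = Add(3, Mul(5, Mul(2, Z))) = Add(3, Mul(10, Z)))
n = Rational(-63861, 620) (n = Add(-103, Pow(Add(-92, Mul(176, -3)), -1)) = Add(-103, Pow(Add(-92, -528), -1)) = Add(-103, Pow(-620, -1)) = Add(-103, Rational(-1, 620)) = Rational(-63861, 620) ≈ -103.00)
Mul(Mul(Mul(Function('x')(-4), -5), -3), Pow(n, -1)) = Mul(Mul(Mul(Add(3, Mul(10, -4)), -5), -3), Pow(Rational(-63861, 620), -1)) = Mul(Mul(Mul(Add(3, -40), -5), -3), Rational(-620, 63861)) = Mul(Mul(Mul(-37, -5), -3), Rational(-620, 63861)) = Mul(Mul(185, -3), Rational(-620, 63861)) = Mul(-555, Rational(-620, 63861)) = Rational(114700, 21287)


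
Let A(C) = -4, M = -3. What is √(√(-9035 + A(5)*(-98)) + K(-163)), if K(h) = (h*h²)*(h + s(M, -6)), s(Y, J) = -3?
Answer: √(718904002 + I*√8643) ≈ 26812.0 + 0.e-3*I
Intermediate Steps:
K(h) = h³*(-3 + h) (K(h) = (h*h²)*(h - 3) = h³*(-3 + h))
√(√(-9035 + A(5)*(-98)) + K(-163)) = √(√(-9035 - 4*(-98)) + (-163)³*(-3 - 163)) = √(√(-9035 + 392) - 4330747*(-166)) = √(√(-8643) + 718904002) = √(I*√8643 + 718904002) = √(718904002 + I*√8643)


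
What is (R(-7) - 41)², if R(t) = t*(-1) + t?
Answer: 1681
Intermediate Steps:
R(t) = 0 (R(t) = -t + t = 0)
(R(-7) - 41)² = (0 - 41)² = (-41)² = 1681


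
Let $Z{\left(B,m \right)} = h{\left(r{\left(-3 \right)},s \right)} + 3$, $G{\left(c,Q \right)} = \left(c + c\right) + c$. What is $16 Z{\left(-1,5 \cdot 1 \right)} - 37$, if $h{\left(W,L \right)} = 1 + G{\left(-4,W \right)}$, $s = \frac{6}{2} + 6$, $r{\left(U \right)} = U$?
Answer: $-165$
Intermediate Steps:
$G{\left(c,Q \right)} = 3 c$ ($G{\left(c,Q \right)} = 2 c + c = 3 c$)
$s = 9$ ($s = 6 \cdot \frac{1}{2} + 6 = 3 + 6 = 9$)
$h{\left(W,L \right)} = -11$ ($h{\left(W,L \right)} = 1 + 3 \left(-4\right) = 1 - 12 = -11$)
$Z{\left(B,m \right)} = -8$ ($Z{\left(B,m \right)} = -11 + 3 = -8$)
$16 Z{\left(-1,5 \cdot 1 \right)} - 37 = 16 \left(-8\right) - 37 = -128 - 37 = -165$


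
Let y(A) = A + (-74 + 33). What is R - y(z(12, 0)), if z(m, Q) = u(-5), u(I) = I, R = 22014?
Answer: 22060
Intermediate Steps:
z(m, Q) = -5
y(A) = -41 + A (y(A) = A - 41 = -41 + A)
R - y(z(12, 0)) = 22014 - (-41 - 5) = 22014 - 1*(-46) = 22014 + 46 = 22060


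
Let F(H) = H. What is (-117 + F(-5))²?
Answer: 14884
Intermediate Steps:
(-117 + F(-5))² = (-117 - 5)² = (-122)² = 14884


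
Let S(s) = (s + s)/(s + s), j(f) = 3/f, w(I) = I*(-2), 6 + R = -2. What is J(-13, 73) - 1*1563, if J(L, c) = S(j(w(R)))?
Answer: -1562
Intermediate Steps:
R = -8 (R = -6 - 2 = -8)
w(I) = -2*I
S(s) = 1 (S(s) = (2*s)/((2*s)) = (2*s)*(1/(2*s)) = 1)
J(L, c) = 1
J(-13, 73) - 1*1563 = 1 - 1*1563 = 1 - 1563 = -1562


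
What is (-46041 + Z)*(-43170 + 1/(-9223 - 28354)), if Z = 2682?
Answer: 70336930386669/37577 ≈ 1.8718e+9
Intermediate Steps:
(-46041 + Z)*(-43170 + 1/(-9223 - 28354)) = (-46041 + 2682)*(-43170 + 1/(-9223 - 28354)) = -43359*(-43170 + 1/(-37577)) = -43359*(-43170 - 1/37577) = -43359*(-1622199091/37577) = 70336930386669/37577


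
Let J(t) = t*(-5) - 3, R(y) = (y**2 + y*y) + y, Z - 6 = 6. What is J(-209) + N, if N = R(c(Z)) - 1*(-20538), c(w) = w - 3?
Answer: 21751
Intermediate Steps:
Z = 12 (Z = 6 + 6 = 12)
c(w) = -3 + w
R(y) = y + 2*y**2 (R(y) = (y**2 + y**2) + y = 2*y**2 + y = y + 2*y**2)
J(t) = -3 - 5*t (J(t) = -5*t - 3 = -3 - 5*t)
N = 20709 (N = (-3 + 12)*(1 + 2*(-3 + 12)) - 1*(-20538) = 9*(1 + 2*9) + 20538 = 9*(1 + 18) + 20538 = 9*19 + 20538 = 171 + 20538 = 20709)
J(-209) + N = (-3 - 5*(-209)) + 20709 = (-3 + 1045) + 20709 = 1042 + 20709 = 21751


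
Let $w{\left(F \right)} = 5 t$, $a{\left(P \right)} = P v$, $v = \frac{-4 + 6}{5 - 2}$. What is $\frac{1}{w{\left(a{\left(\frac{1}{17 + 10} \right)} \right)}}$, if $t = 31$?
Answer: $\frac{1}{155} \approx 0.0064516$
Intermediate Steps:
$v = \frac{2}{3} \approx 0.66667$
$a{\left(P \right)} = \frac{2 P}{3}$ ($a{\left(P \right)} = P \frac{2}{3} = \frac{2 P}{3}$)
$w{\left(F \right)} = 155$ ($w{\left(F \right)} = 5 \cdot 31 = 155$)
$\frac{1}{w{\left(a{\left(\frac{1}{17 + 10} \right)} \right)}} = \frac{1}{155}$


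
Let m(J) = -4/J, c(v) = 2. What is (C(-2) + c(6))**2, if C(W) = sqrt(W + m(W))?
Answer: 4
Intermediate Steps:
C(W) = sqrt(W - 4/W)
(C(-2) + c(6))**2 = (sqrt(-2 - 4/(-2)) + 2)**2 = (sqrt(-2 - 4*(-1/2)) + 2)**2 = (sqrt(-2 + 2) + 2)**2 = (sqrt(0) + 2)**2 = (0 + 2)**2 = 2**2 = 4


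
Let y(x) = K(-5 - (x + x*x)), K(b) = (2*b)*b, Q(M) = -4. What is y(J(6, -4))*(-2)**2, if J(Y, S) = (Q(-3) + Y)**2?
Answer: 5000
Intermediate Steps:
K(b) = 2*b**2
J(Y, S) = (-4 + Y)**2
y(x) = 2*(-5 - x - x**2)**2 (y(x) = 2*(-5 - (x + x*x))**2 = 2*(-5 - (x + x**2))**2 = 2*(-5 + (-x - x**2))**2 = 2*(-5 - x - x**2)**2)
y(J(6, -4))*(-2)**2 = (2*(5 + (-4 + 6)**2 + ((-4 + 6)**2)**2)**2)*(-2)**2 = (2*(5 + 2**2 + (2**2)**2)**2)*4 = (2*(5 + 4 + 4**2)**2)*4 = (2*(5 + 4 + 16)**2)*4 = (2*25**2)*4 = (2*625)*4 = 1250*4 = 5000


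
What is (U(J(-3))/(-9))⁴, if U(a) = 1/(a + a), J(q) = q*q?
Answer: 1/688747536 ≈ 1.4519e-9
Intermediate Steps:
J(q) = q²
U(a) = 1/(2*a)
(U(J(-3))/(-9))⁴ = ((1/(2*((-3)²)))/(-9))⁴ = (((½)/9)*(-⅑))⁴ = (((½)*(⅑))*(-⅑))⁴ = ((1/18)*(-⅑))⁴ = (-1/162)⁴ = 1/688747536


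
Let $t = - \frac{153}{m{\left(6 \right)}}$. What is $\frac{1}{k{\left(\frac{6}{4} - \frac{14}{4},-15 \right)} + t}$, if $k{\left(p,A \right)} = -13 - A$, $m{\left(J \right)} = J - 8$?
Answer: $\frac{2}{157} \approx 0.012739$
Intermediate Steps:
$m{\left(J \right)} = -8 + J$
$t = \frac{153}{2}$ ($t = - \frac{153}{-8 + 6} = - \frac{153}{-2} = \left(-153\right) \left(- \frac{1}{2}\right) = \frac{153}{2} \approx 76.5$)
$\frac{1}{k{\left(\frac{6}{4} - \frac{14}{4},-15 \right)} + t} = \frac{1}{\left(-13 - -15\right) + \frac{153}{2}} = \frac{1}{\left(-13 + 15\right) + \frac{153}{2}} = \frac{1}{2 + \frac{153}{2}} = \frac{1}{\frac{157}{2}} = \frac{2}{157}$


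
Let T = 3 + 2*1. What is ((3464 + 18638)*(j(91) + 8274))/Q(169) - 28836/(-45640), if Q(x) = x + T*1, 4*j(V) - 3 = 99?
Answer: 174416739038/165445 ≈ 1.0542e+6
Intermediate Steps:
T = 5 (T = 3 + 2 = 5)
j(V) = 51/2 (j(V) = 3/4 + (1/4)*99 = 3/4 + 99/4 = 51/2)
Q(x) = 5 + x (Q(x) = x + 5*1 = x + 5 = 5 + x)
((3464 + 18638)*(j(91) + 8274))/Q(169) - 28836/(-45640) = ((3464 + 18638)*(51/2 + 8274))/(5 + 169) - 28836/(-45640) = (22102*(16599/2))/174 - 28836*(-1/45640) = 183435549*(1/174) + 7209/11410 = 61145183/58 + 7209/11410 = 174416739038/165445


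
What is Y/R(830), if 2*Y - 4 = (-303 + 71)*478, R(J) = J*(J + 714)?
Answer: -27723/640760 ≈ -0.043266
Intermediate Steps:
R(J) = J*(714 + J)
Y = -55446 (Y = 2 + ((-303 + 71)*478)/2 = 2 + (-232*478)/2 = 2 + (1/2)*(-110896) = 2 - 55448 = -55446)
Y/R(830) = -55446*1/(830*(714 + 830)) = -55446/(830*1544) = -55446/1281520 = -55446*1/1281520 = -27723/640760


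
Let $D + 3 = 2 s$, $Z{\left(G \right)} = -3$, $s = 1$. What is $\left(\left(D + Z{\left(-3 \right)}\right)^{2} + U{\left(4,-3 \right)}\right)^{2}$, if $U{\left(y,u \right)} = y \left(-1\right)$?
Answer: $144$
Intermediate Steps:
$D = -1$ ($D = -3 + 2 \cdot 1 = -3 + 2 = -1$)
$U{\left(y,u \right)} = - y$
$\left(\left(D + Z{\left(-3 \right)}\right)^{2} + U{\left(4,-3 \right)}\right)^{2} = \left(\left(-1 - 3\right)^{2} - 4\right)^{2} = \left(\left(-4\right)^{2} - 4\right)^{2} = \left(16 - 4\right)^{2} = 12^{2} = 144$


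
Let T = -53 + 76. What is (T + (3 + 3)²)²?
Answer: 3481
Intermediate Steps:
T = 23
(T + (3 + 3)²)² = (23 + (3 + 3)²)² = (23 + 6²)² = (23 + 36)² = 59² = 3481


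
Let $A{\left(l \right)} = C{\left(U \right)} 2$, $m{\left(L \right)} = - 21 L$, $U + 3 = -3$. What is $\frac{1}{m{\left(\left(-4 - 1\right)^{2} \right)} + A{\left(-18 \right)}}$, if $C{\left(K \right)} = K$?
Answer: $- \frac{1}{537} \approx -0.0018622$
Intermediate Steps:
$U = -6$ ($U = -3 - 3 = -6$)
$A{\left(l \right)} = -12$ ($A{\left(l \right)} = \left(-6\right) 2 = -12$)
$\frac{1}{m{\left(\left(-4 - 1\right)^{2} \right)} + A{\left(-18 \right)}} = \frac{1}{- 21 \left(-4 - 1\right)^{2} - 12} = \frac{1}{- 21 \left(-5\right)^{2} - 12} = \frac{1}{\left(-21\right) 25 - 12} = \frac{1}{-525 - 12} = \frac{1}{-537} = - \frac{1}{537}$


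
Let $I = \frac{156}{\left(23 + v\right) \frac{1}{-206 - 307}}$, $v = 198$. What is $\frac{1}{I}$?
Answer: $- \frac{17}{6156} \approx -0.0027615$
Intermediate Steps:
$I = - \frac{6156}{17}$ ($I = \frac{156}{\left(23 + 198\right) \frac{1}{-206 - 307}} = \frac{156}{221 \frac{1}{-513}} = \frac{156}{221 \left(- \frac{1}{513}\right)} = \frac{156}{- \frac{221}{513}} = 156 \left(- \frac{513}{221}\right) = - \frac{6156}{17} \approx -362.12$)
$\frac{1}{I} = \frac{1}{- \frac{6156}{17}} = - \frac{17}{6156}$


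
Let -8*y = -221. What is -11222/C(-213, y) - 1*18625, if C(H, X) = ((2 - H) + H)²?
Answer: -42861/2 ≈ -21431.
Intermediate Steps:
y = 221/8 (y = -⅛*(-221) = 221/8 ≈ 27.625)
C(H, X) = 4 (C(H, X) = 2² = 4)
-11222/C(-213, y) - 1*18625 = -11222/4 - 1*18625 = -11222*¼ - 18625 = -5611/2 - 18625 = -42861/2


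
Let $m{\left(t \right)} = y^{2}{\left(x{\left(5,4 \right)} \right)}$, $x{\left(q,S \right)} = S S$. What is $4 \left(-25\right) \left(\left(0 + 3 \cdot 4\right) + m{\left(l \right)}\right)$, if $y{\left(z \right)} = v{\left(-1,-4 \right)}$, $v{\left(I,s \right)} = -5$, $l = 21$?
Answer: $-3700$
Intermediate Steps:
$x{\left(q,S \right)} = S^{2}$
$y{\left(z \right)} = -5$
$m{\left(t \right)} = 25$ ($m{\left(t \right)} = \left(-5\right)^{2} = 25$)
$4 \left(-25\right) \left(\left(0 + 3 \cdot 4\right) + m{\left(l \right)}\right) = 4 \left(-25\right) \left(\left(0 + 3 \cdot 4\right) + 25\right) = - 100 \left(\left(0 + 12\right) + 25\right) = - 100 \left(12 + 25\right) = \left(-100\right) 37 = -3700$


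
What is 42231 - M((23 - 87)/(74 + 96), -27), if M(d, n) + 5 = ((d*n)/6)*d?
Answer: 305159708/7225 ≈ 42237.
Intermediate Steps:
M(d, n) = -5 + n*d²/6 (M(d, n) = -5 + ((d*n)/6)*d = -5 + ((d*n)*(⅙))*d = -5 + (d*n/6)*d = -5 + n*d²/6)
42231 - M((23 - 87)/(74 + 96), -27) = 42231 - (-5 + (⅙)*(-27)*((23 - 87)/(74 + 96))²) = 42231 - (-5 + (⅙)*(-27)*(-64/170)²) = 42231 - (-5 + (⅙)*(-27)*(-64*1/170)²) = 42231 - (-5 + (⅙)*(-27)*(-32/85)²) = 42231 - (-5 + (⅙)*(-27)*(1024/7225)) = 42231 - (-5 - 4608/7225) = 42231 - 1*(-40733/7225) = 42231 + 40733/7225 = 305159708/7225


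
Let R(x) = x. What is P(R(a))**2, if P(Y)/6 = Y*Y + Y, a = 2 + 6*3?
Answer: 6350400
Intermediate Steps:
a = 20 (a = 2 + 18 = 20)
P(Y) = 6*Y + 6*Y**2 (P(Y) = 6*(Y*Y + Y) = 6*(Y**2 + Y) = 6*(Y + Y**2) = 6*Y + 6*Y**2)
P(R(a))**2 = (6*20*(1 + 20))**2 = (6*20*21)**2 = 2520**2 = 6350400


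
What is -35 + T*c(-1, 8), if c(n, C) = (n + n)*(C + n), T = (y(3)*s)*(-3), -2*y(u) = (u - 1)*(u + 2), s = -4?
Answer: 805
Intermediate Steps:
y(u) = -(-1 + u)*(2 + u)/2 (y(u) = -(u - 1)*(u + 2)/2 = -(-1 + u)*(2 + u)/2)
T = -60 (T = ((1 - 1/2*3 - 1/2*3**2)*(-4))*(-3) = ((1 - 3/2 - 1/2*9)*(-4))*(-3) = ((1 - 3/2 - 9/2)*(-4))*(-3) = -5*(-4)*(-3) = 20*(-3) = -60)
c(n, C) = 2*n*(C + n) (c(n, C) = (2*n)*(C + n) = 2*n*(C + n))
-35 + T*c(-1, 8) = -35 - 120*(-1)*(8 - 1) = -35 - 120*(-1)*7 = -35 - 60*(-14) = -35 + 840 = 805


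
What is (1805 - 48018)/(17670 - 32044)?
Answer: 46213/14374 ≈ 3.2150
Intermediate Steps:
(1805 - 48018)/(17670 - 32044) = -46213/(-14374) = -46213*(-1/14374) = 46213/14374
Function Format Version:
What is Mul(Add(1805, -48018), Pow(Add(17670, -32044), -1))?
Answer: Rational(46213, 14374) ≈ 3.2150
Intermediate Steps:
Mul(Add(1805, -48018), Pow(Add(17670, -32044), -1)) = Mul(-46213, Pow(-14374, -1)) = Mul(-46213, Rational(-1, 14374)) = Rational(46213, 14374)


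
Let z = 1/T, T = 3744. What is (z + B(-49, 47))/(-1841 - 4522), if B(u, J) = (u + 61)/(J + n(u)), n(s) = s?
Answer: 3209/3403296 ≈ 0.00094291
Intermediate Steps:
B(u, J) = (61 + u)/(J + u) (B(u, J) = (u + 61)/(J + u) = (61 + u)/(J + u))
z = 1/3744 ≈ 0.00026709
(z + B(-49, 47))/(-1841 - 4522) = (1/3744 + (61 - 49)/(47 - 49))/(-1841 - 4522) = (1/3744 + 12/(-2))/(-6363) = (1/3744 - 1/2*12)*(-1/6363) = (1/3744 - 6)*(-1/6363) = -22463/3744*(-1/6363) = 3209/3403296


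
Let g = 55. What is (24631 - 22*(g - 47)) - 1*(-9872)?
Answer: 34327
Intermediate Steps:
(24631 - 22*(g - 47)) - 1*(-9872) = (24631 - 22*(55 - 47)) - 1*(-9872) = (24631 - 22*8) + 9872 = (24631 - 176) + 9872 = 24455 + 9872 = 34327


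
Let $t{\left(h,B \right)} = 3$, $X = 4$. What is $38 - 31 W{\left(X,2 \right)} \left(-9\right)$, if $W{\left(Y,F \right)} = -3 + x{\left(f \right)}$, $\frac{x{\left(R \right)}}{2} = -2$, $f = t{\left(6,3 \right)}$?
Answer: $-1915$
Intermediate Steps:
$f = 3$
$x{\left(R \right)} = -4$ ($x{\left(R \right)} = 2 \left(-2\right) = -4$)
$W{\left(Y,F \right)} = -7$ ($W{\left(Y,F \right)} = -3 - 4 = -7$)
$38 - 31 W{\left(X,2 \right)} \left(-9\right) = 38 - 31 \left(\left(-7\right) \left(-9\right)\right) = 38 - 1953 = -1915$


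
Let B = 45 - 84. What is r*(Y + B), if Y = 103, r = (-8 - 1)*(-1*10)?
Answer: 5760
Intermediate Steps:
r = 90 (r = -9*(-10) = 90)
B = -39
r*(Y + B) = 90*(103 - 39) = 90*64 = 5760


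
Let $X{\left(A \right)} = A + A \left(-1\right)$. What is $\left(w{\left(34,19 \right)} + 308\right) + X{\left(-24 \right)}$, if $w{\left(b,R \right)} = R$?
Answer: $327$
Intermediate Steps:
$X{\left(A \right)} = 0$ ($X{\left(A \right)} = A - A = 0$)
$\left(w{\left(34,19 \right)} + 308\right) + X{\left(-24 \right)} = \left(19 + 308\right) + 0 = 327 + 0 = 327$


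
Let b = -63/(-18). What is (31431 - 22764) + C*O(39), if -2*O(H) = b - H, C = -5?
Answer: 34313/4 ≈ 8578.3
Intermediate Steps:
b = 7/2 (b = -63*(-1/18) = 7/2 ≈ 3.5000)
O(H) = -7/4 + H/2 (O(H) = -(7/2 - H)/2 = -7/4 + H/2)
(31431 - 22764) + C*O(39) = (31431 - 22764) - 5*(-7/4 + (1/2)*39) = 8667 - 5*(-7/4 + 39/2) = 8667 - 5*71/4 = 8667 - 355/4 = 34313/4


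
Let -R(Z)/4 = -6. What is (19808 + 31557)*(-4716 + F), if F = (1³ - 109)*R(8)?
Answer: -375375420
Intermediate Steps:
R(Z) = 24 (R(Z) = -4*(-6) = 24)
F = -2592 (F = (1³ - 109)*24 = (1 - 109)*24 = -108*24 = -2592)
(19808 + 31557)*(-4716 + F) = (19808 + 31557)*(-4716 - 2592) = 51365*(-7308) = -375375420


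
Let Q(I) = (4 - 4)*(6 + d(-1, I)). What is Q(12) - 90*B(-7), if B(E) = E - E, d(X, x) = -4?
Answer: 0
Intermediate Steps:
B(E) = 0
Q(I) = 0 (Q(I) = (4 - 4)*(6 - 4) = 0*2 = 0)
Q(12) - 90*B(-7) = 0 - 90*0 = 0 + 0 = 0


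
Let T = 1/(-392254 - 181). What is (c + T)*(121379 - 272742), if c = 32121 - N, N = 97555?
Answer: 3886788689261133/392435 ≈ 9.9043e+9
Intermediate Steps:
T = -1/392435 (T = 1/(-392435) = -1/392435 ≈ -2.5482e-6)
c = -65434 (c = 32121 - 1*97555 = 32121 - 97555 = -65434)
(c + T)*(121379 - 272742) = (-65434 - 1/392435)*(121379 - 272742) = -25678591791/392435*(-151363) = 3886788689261133/392435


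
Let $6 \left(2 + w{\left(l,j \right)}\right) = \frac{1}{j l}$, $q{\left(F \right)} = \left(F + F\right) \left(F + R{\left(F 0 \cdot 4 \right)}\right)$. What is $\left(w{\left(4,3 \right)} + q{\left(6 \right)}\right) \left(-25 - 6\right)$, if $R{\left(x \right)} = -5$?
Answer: $- \frac{22351}{72} \approx -310.43$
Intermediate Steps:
$q{\left(F \right)} = 2 F \left(-5 + F\right)$ ($q{\left(F \right)} = \left(F + F\right) \left(F - 5\right) = 2 F \left(-5 + F\right)$)
$w{\left(l,j \right)} = -2 + \frac{1}{6 j l}$
$\left(w{\left(4,3 \right)} + q{\left(6 \right)}\right) \left(-25 - 6\right) = \left(\left(-2 + \frac{1}{6 \cdot 3 \cdot 4}\right) + 2 \cdot 6 \left(-5 + 6\right)\right) \left(-25 - 6\right) = \left(\left(-2 + \frac{1}{6} \cdot \frac{1}{3} \cdot \frac{1}{4}\right) + 2 \cdot 6 \cdot 1\right) \left(-25 - 6\right) = \left(\left(-2 + \frac{1}{72}\right) + 12\right) \left(-31\right) = \left(- \frac{143}{72} + 12\right) \left(-31\right) = \frac{721}{72} \left(-31\right) = - \frac{22351}{72}$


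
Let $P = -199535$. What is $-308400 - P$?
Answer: $-108865$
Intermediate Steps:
$-308400 - P = -308400 - -199535 = -308400 + 199535 = -108865$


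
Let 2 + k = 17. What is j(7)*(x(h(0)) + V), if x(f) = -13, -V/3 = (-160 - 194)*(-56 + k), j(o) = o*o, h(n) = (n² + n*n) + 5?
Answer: -2134195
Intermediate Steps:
k = 15 (k = -2 + 17 = 15)
h(n) = 5 + 2*n² (h(n) = (n² + n²) + 5 = 2*n² + 5 = 5 + 2*n²)
j(o) = o²
V = -43542 (V = -3*(-160 - 194)*(-56 + 15) = -(-1062)*(-41) = -3*14514 = -43542)
j(7)*(x(h(0)) + V) = 7²*(-13 - 43542) = 49*(-43555) = -2134195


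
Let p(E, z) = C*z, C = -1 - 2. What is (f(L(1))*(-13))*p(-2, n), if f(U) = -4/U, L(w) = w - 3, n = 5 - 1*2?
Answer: 234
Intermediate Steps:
C = -3
n = 3 (n = 5 - 2 = 3)
p(E, z) = -3*z
L(w) = -3 + w
(f(L(1))*(-13))*p(-2, n) = (-4/(-3 + 1)*(-13))*(-3*3) = (-4/(-2)*(-13))*(-9) = (-4*(-1/2)*(-13))*(-9) = (2*(-13))*(-9) = -26*(-9) = 234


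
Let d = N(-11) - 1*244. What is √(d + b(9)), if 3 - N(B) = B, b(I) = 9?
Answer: I*√221 ≈ 14.866*I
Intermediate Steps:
N(B) = 3 - B
d = -230 (d = (3 - 1*(-11)) - 1*244 = (3 + 11) - 244 = 14 - 244 = -230)
√(d + b(9)) = √(-230 + 9) = √(-221) = I*√221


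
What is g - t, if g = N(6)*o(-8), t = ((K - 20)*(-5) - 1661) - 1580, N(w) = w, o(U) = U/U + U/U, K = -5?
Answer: 3128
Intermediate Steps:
o(U) = 2 (o(U) = 1 + 1 = 2)
t = -3116 (t = ((-5 - 20)*(-5) - 1661) - 1580 = (-25*(-5) - 1661) - 1580 = (125 - 1661) - 1580 = -1536 - 1580 = -3116)
g = 12 (g = 6*2 = 12)
g - t = 12 - 1*(-3116) = 12 + 3116 = 3128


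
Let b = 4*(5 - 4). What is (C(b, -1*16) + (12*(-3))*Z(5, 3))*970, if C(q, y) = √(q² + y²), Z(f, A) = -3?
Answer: 104760 + 3880*√17 ≈ 1.2076e+5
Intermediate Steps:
b = 4 (b = 4*1 = 4)
(C(b, -1*16) + (12*(-3))*Z(5, 3))*970 = (√(4² + (-1*16)²) + (12*(-3))*(-3))*970 = (√(16 + (-16)²) - 36*(-3))*970 = (√(16 + 256) + 108)*970 = (√272 + 108)*970 = (4*√17 + 108)*970 = (108 + 4*√17)*970 = 104760 + 3880*√17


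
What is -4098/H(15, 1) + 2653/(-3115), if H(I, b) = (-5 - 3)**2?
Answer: -923933/14240 ≈ -64.883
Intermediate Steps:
H(I, b) = 64 (H(I, b) = (-8)**2 = 64)
-4098/H(15, 1) + 2653/(-3115) = -4098/64 + 2653/(-3115) = -4098*1/64 + 2653*(-1/3115) = -2049/32 - 379/445 = -923933/14240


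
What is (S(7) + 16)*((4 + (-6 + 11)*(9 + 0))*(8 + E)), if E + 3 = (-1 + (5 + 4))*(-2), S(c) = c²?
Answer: -35035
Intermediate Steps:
E = -19 (E = -3 + (-1 + (5 + 4))*(-2) = -3 + (-1 + 9)*(-2) = -3 + 8*(-2) = -3 - 16 = -19)
(S(7) + 16)*((4 + (-6 + 11)*(9 + 0))*(8 + E)) = (7² + 16)*((4 + (-6 + 11)*(9 + 0))*(8 - 19)) = (49 + 16)*((4 + 5*9)*(-11)) = 65*((4 + 45)*(-11)) = 65*(49*(-11)) = 65*(-539) = -35035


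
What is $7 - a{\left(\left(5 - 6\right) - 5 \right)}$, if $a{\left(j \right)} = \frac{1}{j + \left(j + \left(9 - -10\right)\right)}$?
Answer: $\frac{48}{7} \approx 6.8571$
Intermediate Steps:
$a{\left(j \right)} = \frac{1}{19 + 2 j}$ ($a{\left(j \right)} = \frac{1}{j + \left(j + \left(9 + 10\right)\right)} = \frac{1}{j + \left(j + 19\right)} = \frac{1}{j + \left(19 + j\right)} = \frac{1}{19 + 2 j}$)
$7 - a{\left(\left(5 - 6\right) - 5 \right)} = 7 - \frac{1}{19 + 2 \left(\left(5 - 6\right) - 5\right)} = 7 - \frac{1}{19 + 2 \left(-1 - 5\right)} = 7 - \frac{1}{19 + 2 \left(-6\right)} = 7 - \frac{1}{19 - 12} = 7 - \frac{1}{7} = \frac{48}{7}$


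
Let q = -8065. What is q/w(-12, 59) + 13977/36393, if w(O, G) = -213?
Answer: 98828882/2583903 ≈ 38.248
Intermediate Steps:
q/w(-12, 59) + 13977/36393 = -8065/(-213) + 13977/36393 = -8065*(-1/213) + 13977*(1/36393) = 8065/213 + 4659/12131 = 98828882/2583903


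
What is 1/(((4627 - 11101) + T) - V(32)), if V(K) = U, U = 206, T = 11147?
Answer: 1/4467 ≈ 0.00022386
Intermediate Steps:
V(K) = 206
1/(((4627 - 11101) + T) - V(32)) = 1/(((4627 - 11101) + 11147) - 1*206) = 1/((-6474 + 11147) - 206) = 1/(4673 - 206) = 1/4467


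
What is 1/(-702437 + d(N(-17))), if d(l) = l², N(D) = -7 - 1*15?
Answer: -1/701953 ≈ -1.4246e-6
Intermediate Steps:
N(D) = -22 (N(D) = -7 - 15 = -22)
1/(-702437 + d(N(-17))) = 1/(-702437 + (-22)²) = 1/(-702437 + 484) = 1/(-701953) = -1/701953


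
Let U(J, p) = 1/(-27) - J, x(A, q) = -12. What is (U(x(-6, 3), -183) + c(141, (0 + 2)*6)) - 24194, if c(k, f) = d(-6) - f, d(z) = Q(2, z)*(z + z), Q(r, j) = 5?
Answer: -654859/27 ≈ -24254.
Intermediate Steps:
d(z) = 10*z (d(z) = 5*(z + z) = 5*(2*z) = 10*z)
U(J, p) = -1/27 - J
c(k, f) = -60 - f (c(k, f) = 10*(-6) - f = -60 - f)
(U(x(-6, 3), -183) + c(141, (0 + 2)*6)) - 24194 = ((-1/27 - 1*(-12)) + (-60 - (0 + 2)*6)) - 24194 = ((-1/27 + 12) + (-60 - 2*6)) - 24194 = (323/27 + (-60 - 1*12)) - 24194 = (323/27 + (-60 - 12)) - 24194 = (323/27 - 72) - 24194 = -1621/27 - 24194 = -654859/27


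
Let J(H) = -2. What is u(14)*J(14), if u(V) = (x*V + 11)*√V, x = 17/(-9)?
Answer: 278*√14/9 ≈ 115.58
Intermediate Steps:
x = -17/9 (x = 17*(-⅑) = -17/9 ≈ -1.8889)
u(V) = √V*(11 - 17*V/9) (u(V) = (-17*V/9 + 11)*√V = (11 - 17*V/9)*√V = √V*(11 - 17*V/9))
u(14)*J(14) = (√14*(99 - 17*14)/9)*(-2) = (√14*(99 - 238)/9)*(-2) = ((⅑)*√14*(-139))*(-2) = -139*√14/9*(-2) = 278*√14/9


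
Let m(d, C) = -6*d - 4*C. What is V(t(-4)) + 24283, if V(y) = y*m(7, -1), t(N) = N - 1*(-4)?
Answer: 24283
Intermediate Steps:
t(N) = 4 + N (t(N) = N + 4 = 4 + N)
V(y) = -38*y (V(y) = y*(-6*7 - 4*(-1)) = y*(-42 + 4) = y*(-38) = -38*y)
V(t(-4)) + 24283 = -38*(4 - 4) + 24283 = -38*0 + 24283 = 0 + 24283 = 24283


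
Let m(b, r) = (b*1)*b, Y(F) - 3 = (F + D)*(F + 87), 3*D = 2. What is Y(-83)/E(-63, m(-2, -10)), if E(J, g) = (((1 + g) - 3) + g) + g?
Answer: -979/30 ≈ -32.633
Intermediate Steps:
D = ⅔ (D = (⅓)*2 = ⅔ ≈ 0.66667)
Y(F) = 3 + (87 + F)*(⅔ + F) (Y(F) = 3 + (F + ⅔)*(F + 87) = 3 + (⅔ + F)*(87 + F) = 3 + (87 + F)*(⅔ + F))
m(b, r) = b² (m(b, r) = b*b = b²)
E(J, g) = -2 + 3*g (E(J, g) = ((-2 + g) + g) + g = (-2 + 2*g) + g = -2 + 3*g)
Y(-83)/E(-63, m(-2, -10)) = (61 + (-83)² + (263/3)*(-83))/(-2 + 3*(-2)²) = (61 + 6889 - 21829/3)/(-2 + 3*4) = -979/(3*(-2 + 12)) = -979/3/10 = -979/3*⅒ = -979/30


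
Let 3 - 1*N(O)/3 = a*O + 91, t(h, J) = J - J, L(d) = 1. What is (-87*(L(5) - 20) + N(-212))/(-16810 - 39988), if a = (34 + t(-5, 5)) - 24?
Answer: -1107/8114 ≈ -0.13643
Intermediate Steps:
t(h, J) = 0
a = 10 (a = (34 + 0) - 24 = 34 - 24 = 10)
N(O) = -264 - 30*O (N(O) = 9 - 3*(10*O + 91) = 9 - 3*(91 + 10*O) = 9 + (-273 - 30*O) = -264 - 30*O)
(-87*(L(5) - 20) + N(-212))/(-16810 - 39988) = (-87*(1 - 20) + (-264 - 30*(-212)))/(-16810 - 39988) = (-87*(-19) + (-264 + 6360))/(-56798) = (1653 + 6096)*(-1/56798) = 7749*(-1/56798) = -1107/8114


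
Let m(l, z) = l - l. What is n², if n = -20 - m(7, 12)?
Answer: 400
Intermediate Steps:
m(l, z) = 0
n = -20 (n = -20 - 1*0 = -20 + 0 = -20)
n² = (-20)² = 400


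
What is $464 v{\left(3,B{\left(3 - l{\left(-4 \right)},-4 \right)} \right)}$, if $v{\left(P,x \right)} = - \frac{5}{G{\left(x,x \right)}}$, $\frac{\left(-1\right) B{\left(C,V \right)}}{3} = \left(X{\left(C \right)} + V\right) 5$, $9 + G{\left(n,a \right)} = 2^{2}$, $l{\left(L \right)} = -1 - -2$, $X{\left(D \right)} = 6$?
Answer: $464$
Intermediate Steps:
$l{\left(L \right)} = 1$ ($l{\left(L \right)} = -1 + 2 = 1$)
$G{\left(n,a \right)} = -5$ ($G{\left(n,a \right)} = -9 + 2^{2} = -9 + 4 = -5$)
$B{\left(C,V \right)} = -90 - 15 V$ ($B{\left(C,V \right)} = - 3 \left(6 + V\right) 5 = - 3 \left(30 + 5 V\right) = -90 - 15 V$)
$v{\left(P,x \right)} = 1$ ($v{\left(P,x \right)} = - \frac{5}{-5} = \left(-5\right) \left(- \frac{1}{5}\right) = 1$)
$464 v{\left(3,B{\left(3 - l{\left(-4 \right)},-4 \right)} \right)} = 464 \cdot 1 = 464$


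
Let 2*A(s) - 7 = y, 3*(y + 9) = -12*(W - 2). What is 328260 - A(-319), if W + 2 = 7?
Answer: 328267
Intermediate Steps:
W = 5 (W = -2 + 7 = 5)
y = -21 (y = -9 + (-12*(5 - 2))/3 = -9 + (-12*3)/3 = -9 + (⅓)*(-36) = -9 - 12 = -21)
A(s) = -7 (A(s) = 7/2 + (½)*(-21) = 7/2 - 21/2 = -7)
328260 - A(-319) = 328260 - 1*(-7) = 328260 + 7 = 328267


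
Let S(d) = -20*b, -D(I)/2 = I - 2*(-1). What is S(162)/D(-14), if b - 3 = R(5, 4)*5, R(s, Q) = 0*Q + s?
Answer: -70/3 ≈ -23.333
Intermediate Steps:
R(s, Q) = s (R(s, Q) = 0 + s = s)
D(I) = -4 - 2*I (D(I) = -2*(I - 2*(-1)) = -2*(I + 2) = -2*(2 + I) = -4 - 2*I)
b = 28 (b = 3 + 5*5 = 3 + 25 = 28)
S(d) = -560 (S(d) = -20*28 = -560)
S(162)/D(-14) = -560/(-4 - 2*(-14)) = -560/(-4 + 28) = -560/24 = -560*1/24 = -70/3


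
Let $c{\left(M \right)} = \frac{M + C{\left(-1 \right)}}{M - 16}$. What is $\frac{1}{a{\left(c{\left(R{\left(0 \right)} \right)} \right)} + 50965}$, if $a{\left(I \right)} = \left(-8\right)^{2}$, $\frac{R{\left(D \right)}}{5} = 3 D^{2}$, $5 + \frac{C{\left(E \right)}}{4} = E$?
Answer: $\frac{1}{51029} \approx 1.9597 \cdot 10^{-5}$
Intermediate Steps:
$C{\left(E \right)} = -20 + 4 E$
$R{\left(D \right)} = 15 D^{2}$ ($R{\left(D \right)} = 5 \cdot 3 D^{2} = 15 D^{2}$)
$c{\left(M \right)} = \frac{-24 + M}{-16 + M}$ ($c{\left(M \right)} = \frac{M + \left(-20 + 4 \left(-1\right)\right)}{M - 16} = \frac{M - 24}{-16 + M} = \frac{-24 + M}{-16 + M}$)
$a{\left(I \right)} = 64$
$\frac{1}{a{\left(c{\left(R{\left(0 \right)} \right)} \right)} + 50965} = \frac{1}{64 + 50965} = \frac{1}{51029}$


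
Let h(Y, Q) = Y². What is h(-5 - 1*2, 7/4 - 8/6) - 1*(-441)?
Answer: 490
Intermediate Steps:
h(-5 - 1*2, 7/4 - 8/6) - 1*(-441) = (-5 - 1*2)² - 1*(-441) = (-5 - 2)² + 441 = (-7)² + 441 = 49 + 441 = 490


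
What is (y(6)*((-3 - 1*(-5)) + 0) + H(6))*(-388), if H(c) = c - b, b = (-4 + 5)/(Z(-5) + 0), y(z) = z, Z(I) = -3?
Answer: -21340/3 ≈ -7113.3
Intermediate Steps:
b = -1/3 (b = (-4 + 5)/(-3 + 0) = 1/(-3) = 1*(-1/3) = -1/3 ≈ -0.33333)
H(c) = 1/3 + c (H(c) = c - 1*(-1/3) = c + 1/3 = 1/3 + c)
(y(6)*((-3 - 1*(-5)) + 0) + H(6))*(-388) = (6*((-3 - 1*(-5)) + 0) + (1/3 + 6))*(-388) = (6*((-3 + 5) + 0) + 19/3)*(-388) = (6*(2 + 0) + 19/3)*(-388) = (6*2 + 19/3)*(-388) = (12 + 19/3)*(-388) = (55/3)*(-388) = -21340/3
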